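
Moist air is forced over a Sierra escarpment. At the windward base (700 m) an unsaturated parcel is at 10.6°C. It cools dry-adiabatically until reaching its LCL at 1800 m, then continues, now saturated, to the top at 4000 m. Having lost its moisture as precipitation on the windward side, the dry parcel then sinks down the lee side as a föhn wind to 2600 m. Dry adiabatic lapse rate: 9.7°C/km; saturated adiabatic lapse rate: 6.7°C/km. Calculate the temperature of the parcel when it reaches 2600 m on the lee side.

Dry to 1800 m: -9.7 × 1.1 km = -10.67°C, so T = -0.07°C.
Saturated to 4000 m: -6.7 × 2.2 km = -14.74°C, so T = -14.81°C.
Dry descent to 2600 m: +9.7 × 1.4 km = +13.58°C, so T = -1.23°C.

-1.23°C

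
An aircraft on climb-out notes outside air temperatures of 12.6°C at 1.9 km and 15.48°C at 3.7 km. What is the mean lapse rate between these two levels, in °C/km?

Γ = −ΔT/Δz = (12.6 − 15.48) / (3700 − 1900) m
  = -2.88°C / 1.8 km = -1.6°C/km

-1.6°C/km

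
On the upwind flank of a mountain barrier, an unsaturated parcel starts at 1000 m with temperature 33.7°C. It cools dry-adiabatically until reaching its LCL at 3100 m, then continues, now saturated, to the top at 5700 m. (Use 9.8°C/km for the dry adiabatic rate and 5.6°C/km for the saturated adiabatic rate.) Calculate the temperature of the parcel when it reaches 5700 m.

-1.44°C

1000 → 3100 m (dry, 9.8°C/km): ΔT = -9.8 × 2.1 = -20.58°C → T = 13.12°C
3100 → 5700 m (saturated, 5.6°C/km): ΔT = -5.6 × 2.6 = -14.56°C → T = -1.44°C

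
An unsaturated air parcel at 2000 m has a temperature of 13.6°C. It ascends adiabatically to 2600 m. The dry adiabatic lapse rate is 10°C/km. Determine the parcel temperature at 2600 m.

7.6°C

From 2000 m to 2600 m (dry adiabatic): cools by 10 × 0.6 = 6°C, giving 7.6°C.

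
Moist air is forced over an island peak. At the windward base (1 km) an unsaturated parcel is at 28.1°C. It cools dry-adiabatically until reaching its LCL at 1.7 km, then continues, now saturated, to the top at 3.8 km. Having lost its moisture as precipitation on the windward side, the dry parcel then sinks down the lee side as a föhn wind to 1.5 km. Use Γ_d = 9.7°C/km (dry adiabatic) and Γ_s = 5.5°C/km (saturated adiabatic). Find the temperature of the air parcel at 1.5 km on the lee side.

32.07°C

1000–1700 m, dry: Δz = 0.7 km ⇒ ΔT = -6.79°C; T = 21.31°C
1700–3800 m, saturated: Δz = 2.1 km ⇒ ΔT = -11.55°C; T = 9.76°C
3800–1500 m, dry descent: Δz = 2.3 km ⇒ ΔT = +22.31°C; T = 32.07°C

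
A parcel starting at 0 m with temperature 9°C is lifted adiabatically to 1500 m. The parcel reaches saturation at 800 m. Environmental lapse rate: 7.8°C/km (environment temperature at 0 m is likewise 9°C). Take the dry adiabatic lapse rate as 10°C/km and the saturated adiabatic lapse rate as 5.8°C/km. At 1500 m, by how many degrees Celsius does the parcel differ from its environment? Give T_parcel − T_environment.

-0.36°C (parcel cooler than environment)

Parcel:
  0 → 800 m (dry, 10°C/km): ΔT = -10 × 0.8 = -8°C → T = 1°C
  800 → 1500 m (saturated, 5.8°C/km): ΔT = -5.8 × 0.7 = -4.06°C → T = -3.06°C
Environment:
  0 → 1500 m (environment, 7.8°C/km): ΔT = -7.8 × 1.5 = -11.7°C → T = -2.7°C
T_parcel − T_env = -3.06 − (-2.7) = -0.36°C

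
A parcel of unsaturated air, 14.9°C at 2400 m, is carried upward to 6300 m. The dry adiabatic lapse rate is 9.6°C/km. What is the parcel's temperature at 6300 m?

-22.54°C

2400–6300 m, dry adiabatic: Δz = 3.9 km ⇒ ΔT = -37.44°C; T = -22.54°C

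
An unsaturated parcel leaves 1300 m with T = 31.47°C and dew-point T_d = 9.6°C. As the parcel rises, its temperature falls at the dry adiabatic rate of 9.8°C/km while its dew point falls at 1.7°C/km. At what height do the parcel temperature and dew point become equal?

T and T_d converge at 9.8 − 1.7 = 8.1°C per km
Height above start = (31.47 − 9.6) / 8.1 = 2.7 km
LCL altitude = 1300 m + 2700 m = 4000 m

4000 m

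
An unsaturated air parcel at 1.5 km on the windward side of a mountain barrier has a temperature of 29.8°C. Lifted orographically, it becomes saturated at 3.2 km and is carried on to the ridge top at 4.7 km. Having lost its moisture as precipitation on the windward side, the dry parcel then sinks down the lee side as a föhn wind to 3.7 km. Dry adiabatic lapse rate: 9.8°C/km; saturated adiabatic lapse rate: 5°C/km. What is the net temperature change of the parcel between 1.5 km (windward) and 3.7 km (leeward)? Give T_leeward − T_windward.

-14.36°C

From 1500 m to 3200 m (dry): cools by 9.8 × 1.7 = 16.66°C, giving 13.14°C.
From 3200 m to 4700 m (saturated): cools by 5 × 1.5 = 7.5°C, giving 5.64°C.
From 4700 m to 3700 m (dry descent): warms by 9.8 × 1 = 9.8°C, giving 15.44°C.
Net change vs windward start: 15.44 − 29.8 = -14.36°C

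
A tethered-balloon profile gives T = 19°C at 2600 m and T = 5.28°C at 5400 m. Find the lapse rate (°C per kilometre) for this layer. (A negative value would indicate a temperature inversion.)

4.9°C/km

Γ = −ΔT/Δz = (19 − 5.28) / (5400 − 2600) m
  = 13.72°C / 2.8 km = 4.9°C/km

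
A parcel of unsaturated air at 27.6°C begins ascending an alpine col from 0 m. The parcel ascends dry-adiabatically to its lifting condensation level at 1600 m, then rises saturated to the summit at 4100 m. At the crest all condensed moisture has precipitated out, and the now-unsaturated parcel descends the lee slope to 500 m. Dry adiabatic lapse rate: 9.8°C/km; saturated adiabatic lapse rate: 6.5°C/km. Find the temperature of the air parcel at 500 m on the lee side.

30.95°C

0 → 1600 m (dry, 9.8°C/km): ΔT = -9.8 × 1.6 = -15.68°C → T = 11.92°C
1600 → 4100 m (saturated, 6.5°C/km): ΔT = -6.5 × 2.5 = -16.25°C → T = -4.33°C
4100 → 500 m (dry descent, 9.8°C/km): ΔT = +9.8 × 3.6 = +35.28°C → T = 30.95°C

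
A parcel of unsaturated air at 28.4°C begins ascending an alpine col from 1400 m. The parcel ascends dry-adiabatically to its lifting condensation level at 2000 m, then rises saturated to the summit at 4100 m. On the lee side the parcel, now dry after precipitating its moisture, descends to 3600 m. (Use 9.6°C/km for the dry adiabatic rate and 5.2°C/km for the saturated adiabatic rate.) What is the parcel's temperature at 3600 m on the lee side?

16.52°C

Dry to 2000 m: -9.6 × 0.6 km = -5.76°C, so T = 22.64°C.
Saturated to 4100 m: -5.2 × 2.1 km = -10.92°C, so T = 11.72°C.
Dry descent to 3600 m: +9.6 × 0.5 km = +4.8°C, so T = 16.52°C.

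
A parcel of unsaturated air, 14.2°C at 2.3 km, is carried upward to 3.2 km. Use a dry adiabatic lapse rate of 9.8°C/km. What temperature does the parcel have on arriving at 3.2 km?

2300 → 3200 m (dry adiabatic, 9.8°C/km): ΔT = -9.8 × 0.9 = -8.82°C → T = 5.38°C

5.38°C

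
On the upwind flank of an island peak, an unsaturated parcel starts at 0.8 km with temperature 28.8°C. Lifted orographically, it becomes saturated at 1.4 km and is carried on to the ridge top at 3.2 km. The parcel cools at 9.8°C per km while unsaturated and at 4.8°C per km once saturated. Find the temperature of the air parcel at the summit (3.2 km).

800–1400 m, dry: Δz = 0.6 km ⇒ ΔT = -5.88°C; T = 22.92°C
1400–3200 m, saturated: Δz = 1.8 km ⇒ ΔT = -8.64°C; T = 14.28°C

14.28°C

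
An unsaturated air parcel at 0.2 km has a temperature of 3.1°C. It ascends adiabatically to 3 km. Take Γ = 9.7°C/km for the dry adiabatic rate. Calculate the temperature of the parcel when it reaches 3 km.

200–3000 m, dry adiabatic: Δz = 2.8 km ⇒ ΔT = -27.16°C; T = -24.06°C

-24.06°C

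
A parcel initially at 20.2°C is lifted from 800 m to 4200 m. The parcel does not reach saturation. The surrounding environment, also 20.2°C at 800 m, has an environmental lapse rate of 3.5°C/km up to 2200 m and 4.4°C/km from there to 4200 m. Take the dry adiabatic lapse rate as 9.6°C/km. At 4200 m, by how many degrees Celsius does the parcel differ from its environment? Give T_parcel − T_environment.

-18.94°C (parcel cooler than environment)

Parcel:
  800–4200 m, dry: Δz = 3.4 km ⇒ ΔT = -32.64°C; T = -12.44°C
Environment:
  800–2200 m, environment, lower layer: Δz = 1.4 km ⇒ ΔT = -4.9°C; T = 15.3°C
  2200–4200 m, environment, upper layer: Δz = 2 km ⇒ ΔT = -8.8°C; T = 6.5°C
T_parcel − T_env = -12.44 − 6.5 = -18.94°C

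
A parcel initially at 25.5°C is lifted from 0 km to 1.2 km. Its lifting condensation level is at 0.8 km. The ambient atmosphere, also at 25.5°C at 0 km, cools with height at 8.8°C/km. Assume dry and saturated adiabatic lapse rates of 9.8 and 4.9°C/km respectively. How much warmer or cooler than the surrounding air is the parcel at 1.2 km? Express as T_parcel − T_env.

Parcel:
  From 0 m to 800 m (dry): cools by 9.8 × 0.8 = 7.84°C, giving 17.66°C.
  From 800 m to 1200 m (saturated): cools by 4.9 × 0.4 = 1.96°C, giving 15.7°C.
Environment:
  From 0 m to 1200 m (environment): cools by 8.8 × 1.2 = 10.56°C, giving 14.94°C.
T_parcel − T_env = 15.7 − 14.94 = +0.76°C

+0.76°C (parcel warmer than environment)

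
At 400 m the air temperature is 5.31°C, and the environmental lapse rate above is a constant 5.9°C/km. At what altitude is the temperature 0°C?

1300 m

Height above start = (5.31 − 0) / 5.9 = 0.9 km
Altitude = 400 m + 900 m = 1300 m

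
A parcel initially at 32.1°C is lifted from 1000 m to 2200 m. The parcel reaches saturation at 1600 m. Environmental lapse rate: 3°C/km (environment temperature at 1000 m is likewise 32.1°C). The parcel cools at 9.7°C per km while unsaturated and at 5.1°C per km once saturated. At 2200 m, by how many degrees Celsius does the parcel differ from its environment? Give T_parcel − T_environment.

-5.28°C (parcel cooler than environment)

Parcel:
  From 1000 m to 1600 m (dry): cools by 9.7 × 0.6 = 5.82°C, giving 26.28°C.
  From 1600 m to 2200 m (saturated): cools by 5.1 × 0.6 = 3.06°C, giving 23.22°C.
Environment:
  From 1000 m to 2200 m (environment): cools by 3 × 1.2 = 3.6°C, giving 28.5°C.
T_parcel − T_env = 23.22 − 28.5 = -5.28°C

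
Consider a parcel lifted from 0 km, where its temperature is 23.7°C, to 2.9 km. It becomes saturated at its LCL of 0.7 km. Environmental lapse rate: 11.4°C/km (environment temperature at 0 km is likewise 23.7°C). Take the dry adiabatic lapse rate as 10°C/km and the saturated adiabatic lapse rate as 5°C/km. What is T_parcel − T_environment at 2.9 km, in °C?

Parcel:
  0 → 700 m (dry, 10°C/km): ΔT = -10 × 0.7 = -7°C → T = 16.7°C
  700 → 2900 m (saturated, 5°C/km): ΔT = -5 × 2.2 = -11°C → T = 5.7°C
Environment:
  0 → 2900 m (environment, 11.4°C/km): ΔT = -11.4 × 2.9 = -33.06°C → T = -9.36°C
T_parcel − T_env = 5.7 − (-9.36) = +15.06°C

+15.06°C (parcel warmer than environment)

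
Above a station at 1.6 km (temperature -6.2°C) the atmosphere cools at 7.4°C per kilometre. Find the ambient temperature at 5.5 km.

-35.06°C

Environmental to 5500 m: -7.4 × 3.9 km = -28.86°C, so T = -35.06°C.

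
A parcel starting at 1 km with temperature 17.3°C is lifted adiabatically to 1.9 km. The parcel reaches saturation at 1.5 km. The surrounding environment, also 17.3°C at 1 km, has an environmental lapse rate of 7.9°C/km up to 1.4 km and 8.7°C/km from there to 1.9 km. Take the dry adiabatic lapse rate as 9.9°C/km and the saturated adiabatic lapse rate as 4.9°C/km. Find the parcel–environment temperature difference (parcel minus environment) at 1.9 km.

Parcel:
  1000 → 1500 m (dry, 9.9°C/km): ΔT = -9.9 × 0.5 = -4.95°C → T = 12.35°C
  1500 → 1900 m (saturated, 4.9°C/km): ΔT = -4.9 × 0.4 = -1.96°C → T = 10.39°C
Environment:
  1000 → 1400 m (environment, lower layer, 7.9°C/km): ΔT = -7.9 × 0.4 = -3.16°C → T = 14.14°C
  1400 → 1900 m (environment, upper layer, 8.7°C/km): ΔT = -8.7 × 0.5 = -4.35°C → T = 9.79°C
T_parcel − T_env = 10.39 − 9.79 = +0.6°C

+0.6°C (parcel warmer than environment)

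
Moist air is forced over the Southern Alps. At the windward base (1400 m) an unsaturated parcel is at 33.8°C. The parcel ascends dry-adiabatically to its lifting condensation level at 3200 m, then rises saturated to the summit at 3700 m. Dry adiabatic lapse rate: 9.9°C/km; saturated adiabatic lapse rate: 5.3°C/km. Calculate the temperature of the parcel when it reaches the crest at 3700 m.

13.33°C

1400 → 3200 m (dry, 9.9°C/km): ΔT = -9.9 × 1.8 = -17.82°C → T = 15.98°C
3200 → 3700 m (saturated, 5.3°C/km): ΔT = -5.3 × 0.5 = -2.65°C → T = 13.33°C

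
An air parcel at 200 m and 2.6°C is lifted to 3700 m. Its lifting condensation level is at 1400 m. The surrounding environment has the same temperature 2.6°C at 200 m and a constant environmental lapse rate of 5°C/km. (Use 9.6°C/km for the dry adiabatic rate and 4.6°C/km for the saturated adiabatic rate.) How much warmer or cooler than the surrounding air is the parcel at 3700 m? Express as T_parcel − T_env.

Parcel:
  200 → 1400 m (dry, 9.6°C/km): ΔT = -9.6 × 1.2 = -11.52°C → T = -8.92°C
  1400 → 3700 m (saturated, 4.6°C/km): ΔT = -4.6 × 2.3 = -10.58°C → T = -19.5°C
Environment:
  200 → 3700 m (environment, 5°C/km): ΔT = -5 × 3.5 = -17.5°C → T = -14.9°C
T_parcel − T_env = -19.5 − (-14.9) = -4.6°C

-4.6°C (parcel cooler than environment)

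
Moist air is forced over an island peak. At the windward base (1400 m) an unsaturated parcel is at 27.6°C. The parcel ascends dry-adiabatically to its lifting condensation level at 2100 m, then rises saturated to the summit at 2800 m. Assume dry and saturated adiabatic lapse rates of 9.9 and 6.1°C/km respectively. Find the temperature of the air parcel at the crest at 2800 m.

From 1400 m to 2100 m (dry): cools by 9.9 × 0.7 = 6.93°C, giving 20.67°C.
From 2100 m to 2800 m (saturated): cools by 6.1 × 0.7 = 4.27°C, giving 16.4°C.

16.4°C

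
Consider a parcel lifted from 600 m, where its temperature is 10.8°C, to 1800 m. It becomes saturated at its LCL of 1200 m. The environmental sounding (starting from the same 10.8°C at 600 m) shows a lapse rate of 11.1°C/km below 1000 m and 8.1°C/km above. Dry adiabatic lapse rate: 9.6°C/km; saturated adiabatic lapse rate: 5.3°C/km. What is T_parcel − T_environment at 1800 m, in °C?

+1.98°C (parcel warmer than environment)

Parcel:
  600–1200 m, dry: Δz = 0.6 km ⇒ ΔT = -5.76°C; T = 5.04°C
  1200–1800 m, saturated: Δz = 0.6 km ⇒ ΔT = -3.18°C; T = 1.86°C
Environment:
  600–1000 m, environment, lower layer: Δz = 0.4 km ⇒ ΔT = -4.44°C; T = 6.36°C
  1000–1800 m, environment, upper layer: Δz = 0.8 km ⇒ ΔT = -6.48°C; T = -0.12°C
T_parcel − T_env = 1.86 − (-0.12) = +1.98°C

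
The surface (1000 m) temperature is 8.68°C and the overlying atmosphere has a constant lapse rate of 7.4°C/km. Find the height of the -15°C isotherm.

4200 m

Height above start = (8.68 − (-15)) / 7.4 = 3.2 km
Altitude = 1000 m + 3200 m = 4200 m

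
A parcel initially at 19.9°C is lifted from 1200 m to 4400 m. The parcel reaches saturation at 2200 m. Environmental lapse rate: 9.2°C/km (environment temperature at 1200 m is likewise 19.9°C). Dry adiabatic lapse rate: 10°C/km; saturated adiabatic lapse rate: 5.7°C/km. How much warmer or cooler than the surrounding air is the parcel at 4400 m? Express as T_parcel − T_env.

+6.9°C (parcel warmer than environment)

Parcel:
  Dry to 2200 m: -10 × 1 km = -10°C, so T = 9.9°C.
  Saturated to 4400 m: -5.7 × 2.2 km = -12.54°C, so T = -2.64°C.
Environment:
  Environment to 4400 m: -9.2 × 3.2 km = -29.44°C, so T = -9.54°C.
T_parcel − T_env = -2.64 − (-9.54) = +6.9°C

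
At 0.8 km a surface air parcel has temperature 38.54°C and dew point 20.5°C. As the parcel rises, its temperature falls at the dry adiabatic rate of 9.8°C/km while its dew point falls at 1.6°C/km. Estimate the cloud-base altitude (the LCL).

T and T_d converge at 9.8 − 1.6 = 8.2°C per km
Height above start = (38.54 − 20.5) / 8.2 = 2.2 km
LCL altitude = 800 m + 2200 m = 3000 m

3 km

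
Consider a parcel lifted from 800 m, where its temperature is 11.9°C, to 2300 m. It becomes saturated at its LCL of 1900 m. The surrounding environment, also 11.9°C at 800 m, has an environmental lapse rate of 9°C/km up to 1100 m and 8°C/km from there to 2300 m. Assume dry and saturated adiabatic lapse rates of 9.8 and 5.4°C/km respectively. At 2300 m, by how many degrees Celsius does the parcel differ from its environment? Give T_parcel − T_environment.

-0.64°C (parcel cooler than environment)

Parcel:
  Dry to 1900 m: -9.8 × 1.1 km = -10.78°C, so T = 1.12°C.
  Saturated to 2300 m: -5.4 × 0.4 km = -2.16°C, so T = -1.04°C.
Environment:
  Environment, lower layer to 1100 m: -9 × 0.3 km = -2.7°C, so T = 9.2°C.
  Environment, upper layer to 2300 m: -8 × 1.2 km = -9.6°C, so T = -0.4°C.
T_parcel − T_env = -1.04 − (-0.4) = -0.64°C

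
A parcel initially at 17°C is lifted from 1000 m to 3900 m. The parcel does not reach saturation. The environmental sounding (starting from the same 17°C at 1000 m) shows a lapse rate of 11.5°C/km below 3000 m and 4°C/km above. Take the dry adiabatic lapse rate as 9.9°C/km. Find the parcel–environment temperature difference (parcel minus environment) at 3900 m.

-2.11°C (parcel cooler than environment)

Parcel:
  Dry to 3900 m: -9.9 × 2.9 km = -28.71°C, so T = -11.71°C.
Environment:
  Environment, lower layer to 3000 m: -11.5 × 2 km = -23°C, so T = -6°C.
  Environment, upper layer to 3900 m: -4 × 0.9 km = -3.6°C, so T = -9.6°C.
T_parcel − T_env = -11.71 − (-9.6) = -2.11°C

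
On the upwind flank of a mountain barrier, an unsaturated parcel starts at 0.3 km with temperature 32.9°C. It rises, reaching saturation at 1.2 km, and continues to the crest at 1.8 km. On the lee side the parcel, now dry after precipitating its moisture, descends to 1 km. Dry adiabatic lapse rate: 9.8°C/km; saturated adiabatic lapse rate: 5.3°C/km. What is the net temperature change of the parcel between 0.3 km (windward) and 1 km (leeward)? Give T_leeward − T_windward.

300 → 1200 m (dry, 9.8°C/km): ΔT = -9.8 × 0.9 = -8.82°C → T = 24.08°C
1200 → 1800 m (saturated, 5.3°C/km): ΔT = -5.3 × 0.6 = -3.18°C → T = 20.9°C
1800 → 1000 m (dry descent, 9.8°C/km): ΔT = +9.8 × 0.8 = +7.84°C → T = 28.74°C
Net change vs windward start: 28.74 − 32.9 = -4.16°C

-4.16°C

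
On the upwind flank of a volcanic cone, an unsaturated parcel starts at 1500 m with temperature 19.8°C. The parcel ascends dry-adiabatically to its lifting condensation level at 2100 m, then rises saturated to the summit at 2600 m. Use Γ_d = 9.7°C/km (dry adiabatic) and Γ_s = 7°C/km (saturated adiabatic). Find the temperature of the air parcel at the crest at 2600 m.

1500–2100 m, dry: Δz = 0.6 km ⇒ ΔT = -5.82°C; T = 13.98°C
2100–2600 m, saturated: Δz = 0.5 km ⇒ ΔT = -3.5°C; T = 10.48°C

10.48°C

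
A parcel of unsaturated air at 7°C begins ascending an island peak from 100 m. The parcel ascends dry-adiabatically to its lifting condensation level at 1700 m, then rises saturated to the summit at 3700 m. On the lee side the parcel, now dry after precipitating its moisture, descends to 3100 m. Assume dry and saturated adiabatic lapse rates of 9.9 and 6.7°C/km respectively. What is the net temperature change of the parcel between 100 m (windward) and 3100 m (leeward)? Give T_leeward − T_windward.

From 100 m to 1700 m (dry): cools by 9.9 × 1.6 = 15.84°C, giving -8.84°C.
From 1700 m to 3700 m (saturated): cools by 6.7 × 2 = 13.4°C, giving -22.24°C.
From 3700 m to 3100 m (dry descent): warms by 9.9 × 0.6 = 5.94°C, giving -16.3°C.
Net change vs windward start: -16.3 − 7 = -23.3°C

-23.3°C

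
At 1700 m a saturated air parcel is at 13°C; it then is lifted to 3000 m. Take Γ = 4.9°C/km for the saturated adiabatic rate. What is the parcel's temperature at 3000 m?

1700 → 3000 m (saturated adiabatic, 4.9°C/km): ΔT = -4.9 × 1.3 = -6.37°C → T = 6.63°C

6.63°C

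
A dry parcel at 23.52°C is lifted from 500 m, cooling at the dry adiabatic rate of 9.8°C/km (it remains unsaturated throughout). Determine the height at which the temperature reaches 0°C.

Height above start = (23.52 − 0) / 9.8 = 2.4 km
Altitude = 500 m + 2400 m = 2900 m

2900 m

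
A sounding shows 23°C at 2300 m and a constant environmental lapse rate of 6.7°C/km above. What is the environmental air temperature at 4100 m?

Environmental to 4100 m: -6.7 × 1.8 km = -12.06°C, so T = 10.94°C.

10.94°C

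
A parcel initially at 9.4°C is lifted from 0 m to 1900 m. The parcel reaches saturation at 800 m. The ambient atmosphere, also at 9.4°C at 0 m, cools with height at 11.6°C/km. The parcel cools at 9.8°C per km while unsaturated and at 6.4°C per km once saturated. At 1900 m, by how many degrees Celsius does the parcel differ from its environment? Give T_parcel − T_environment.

Parcel:
  0–800 m, dry: Δz = 0.8 km ⇒ ΔT = -7.84°C; T = 1.56°C
  800–1900 m, saturated: Δz = 1.1 km ⇒ ΔT = -7.04°C; T = -5.48°C
Environment:
  0–1900 m, environment: Δz = 1.9 km ⇒ ΔT = -22.04°C; T = -12.64°C
T_parcel − T_env = -5.48 − (-12.64) = +7.16°C

+7.16°C (parcel warmer than environment)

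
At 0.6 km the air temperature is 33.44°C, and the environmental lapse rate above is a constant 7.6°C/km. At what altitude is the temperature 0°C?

5 km

Height above start = (33.44 − 0) / 7.6 = 4.4 km
Altitude = 600 m + 4400 m = 5000 m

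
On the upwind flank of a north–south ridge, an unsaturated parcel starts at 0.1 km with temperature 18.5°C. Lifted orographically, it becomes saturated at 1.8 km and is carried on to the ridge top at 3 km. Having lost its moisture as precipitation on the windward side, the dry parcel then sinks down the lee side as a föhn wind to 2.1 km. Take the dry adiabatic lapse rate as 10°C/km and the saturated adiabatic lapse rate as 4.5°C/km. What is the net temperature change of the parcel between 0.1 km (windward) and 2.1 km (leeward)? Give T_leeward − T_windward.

100–1800 m, dry: Δz = 1.7 km ⇒ ΔT = -17°C; T = 1.5°C
1800–3000 m, saturated: Δz = 1.2 km ⇒ ΔT = -5.4°C; T = -3.9°C
3000–2100 m, dry descent: Δz = 0.9 km ⇒ ΔT = +9°C; T = 5.1°C
Net change vs windward start: 5.1 − 18.5 = -13.4°C

-13.4°C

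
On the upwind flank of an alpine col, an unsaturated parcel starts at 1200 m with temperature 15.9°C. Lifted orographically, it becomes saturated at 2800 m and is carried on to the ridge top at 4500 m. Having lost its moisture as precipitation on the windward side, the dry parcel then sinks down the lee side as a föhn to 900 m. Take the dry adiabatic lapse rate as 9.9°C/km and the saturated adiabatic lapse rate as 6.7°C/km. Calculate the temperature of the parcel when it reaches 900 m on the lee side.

24.31°C

From 1200 m to 2800 m (dry): cools by 9.9 × 1.6 = 15.84°C, giving 0.06°C.
From 2800 m to 4500 m (saturated): cools by 6.7 × 1.7 = 11.39°C, giving -11.33°C.
From 4500 m to 900 m (dry descent): warms by 9.9 × 3.6 = 35.64°C, giving 24.31°C.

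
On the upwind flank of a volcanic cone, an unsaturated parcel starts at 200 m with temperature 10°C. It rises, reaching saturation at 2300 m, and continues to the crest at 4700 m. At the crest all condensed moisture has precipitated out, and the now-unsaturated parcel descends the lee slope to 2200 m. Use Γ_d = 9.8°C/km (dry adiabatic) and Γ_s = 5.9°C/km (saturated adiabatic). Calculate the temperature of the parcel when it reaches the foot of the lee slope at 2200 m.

Dry to 2300 m: -9.8 × 2.1 km = -20.58°C, so T = -10.58°C.
Saturated to 4700 m: -5.9 × 2.4 km = -14.16°C, so T = -24.74°C.
Dry descent to 2200 m: +9.8 × 2.5 km = +24.5°C, so T = -0.24°C.

-0.24°C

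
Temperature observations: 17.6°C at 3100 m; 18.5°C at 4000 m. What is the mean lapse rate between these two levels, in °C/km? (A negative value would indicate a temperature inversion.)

Γ = −ΔT/Δz = (17.6 − 18.5) / (4000 − 3100) m
  = -0.9°C / 0.9 km = -1°C/km

-1°C/km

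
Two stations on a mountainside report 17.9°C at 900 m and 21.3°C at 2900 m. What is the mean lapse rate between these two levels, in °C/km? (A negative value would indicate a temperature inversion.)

-1.7°C/km

Γ = −ΔT/Δz = (17.9 − 21.3) / (2900 − 900) m
  = -3.4°C / 2 km = -1.7°C/km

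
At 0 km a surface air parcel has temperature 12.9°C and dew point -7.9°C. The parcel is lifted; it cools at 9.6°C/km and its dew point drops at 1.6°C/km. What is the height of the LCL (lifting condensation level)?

2.6 km

T and T_d converge at 9.6 − 1.6 = 8°C per km
Height above start = (12.9 − (-7.9)) / 8 = 2.6 km
LCL altitude = 0 m + 2600 m = 2600 m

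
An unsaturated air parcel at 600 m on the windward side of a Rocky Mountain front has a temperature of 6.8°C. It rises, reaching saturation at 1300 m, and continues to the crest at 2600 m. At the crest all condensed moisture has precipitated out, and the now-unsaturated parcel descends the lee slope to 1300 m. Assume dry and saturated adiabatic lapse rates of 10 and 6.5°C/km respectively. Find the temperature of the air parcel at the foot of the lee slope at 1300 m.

600 → 1300 m (dry, 10°C/km): ΔT = -10 × 0.7 = -7°C → T = -0.2°C
1300 → 2600 m (saturated, 6.5°C/km): ΔT = -6.5 × 1.3 = -8.45°C → T = -8.65°C
2600 → 1300 m (dry descent, 10°C/km): ΔT = +10 × 1.3 = +13°C → T = 4.35°C

4.35°C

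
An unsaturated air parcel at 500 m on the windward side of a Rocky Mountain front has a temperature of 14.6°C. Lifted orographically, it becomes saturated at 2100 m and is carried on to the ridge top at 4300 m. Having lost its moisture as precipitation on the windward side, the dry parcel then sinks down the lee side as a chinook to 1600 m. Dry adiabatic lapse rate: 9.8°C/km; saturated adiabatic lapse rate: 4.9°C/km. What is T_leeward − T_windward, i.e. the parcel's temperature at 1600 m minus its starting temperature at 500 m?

0°C

From 500 m to 2100 m (dry): cools by 9.8 × 1.6 = 15.68°C, giving -1.08°C.
From 2100 m to 4300 m (saturated): cools by 4.9 × 2.2 = 10.78°C, giving -11.86°C.
From 4300 m to 1600 m (dry descent): warms by 9.8 × 2.7 = 26.46°C, giving 14.6°C.
Net change vs windward start: 14.6 − 14.6 = 0°C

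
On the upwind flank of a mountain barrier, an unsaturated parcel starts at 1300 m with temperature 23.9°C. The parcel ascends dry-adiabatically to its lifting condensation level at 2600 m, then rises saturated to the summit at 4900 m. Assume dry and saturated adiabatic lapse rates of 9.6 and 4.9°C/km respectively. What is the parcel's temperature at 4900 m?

0.15°C

1300–2600 m, dry: Δz = 1.3 km ⇒ ΔT = -12.48°C; T = 11.42°C
2600–4900 m, saturated: Δz = 2.3 km ⇒ ΔT = -11.27°C; T = 0.15°C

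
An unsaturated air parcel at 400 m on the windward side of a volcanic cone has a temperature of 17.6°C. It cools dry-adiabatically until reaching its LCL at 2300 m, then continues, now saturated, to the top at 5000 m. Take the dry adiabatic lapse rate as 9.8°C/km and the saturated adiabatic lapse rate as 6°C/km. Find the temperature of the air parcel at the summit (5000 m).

-17.22°C

400 → 2300 m (dry, 9.8°C/km): ΔT = -9.8 × 1.9 = -18.62°C → T = -1.02°C
2300 → 5000 m (saturated, 6°C/km): ΔT = -6 × 2.7 = -16.2°C → T = -17.22°C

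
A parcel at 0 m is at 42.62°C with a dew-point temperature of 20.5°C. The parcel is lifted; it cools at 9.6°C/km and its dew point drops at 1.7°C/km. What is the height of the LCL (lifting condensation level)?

2800 m

T and T_d converge at 9.6 − 1.7 = 7.9°C per km
Height above start = (42.62 − 20.5) / 7.9 = 2.8 km
LCL altitude = 0 m + 2800 m = 2800 m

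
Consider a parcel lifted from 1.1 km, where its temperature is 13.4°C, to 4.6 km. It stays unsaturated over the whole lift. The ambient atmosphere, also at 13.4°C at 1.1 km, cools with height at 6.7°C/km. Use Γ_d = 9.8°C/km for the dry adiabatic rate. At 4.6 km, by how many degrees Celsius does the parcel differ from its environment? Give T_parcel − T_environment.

-10.85°C (parcel cooler than environment)

Parcel:
  Dry to 4600 m: -9.8 × 3.5 km = -34.3°C, so T = -20.9°C.
Environment:
  Environment to 4600 m: -6.7 × 3.5 km = -23.45°C, so T = -10.05°C.
T_parcel − T_env = -20.9 − (-10.05) = -10.85°C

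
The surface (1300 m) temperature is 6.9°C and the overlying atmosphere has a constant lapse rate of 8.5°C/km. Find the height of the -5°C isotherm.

Height above start = (6.9 − (-5)) / 8.5 = 1.4 km
Altitude = 1300 m + 1400 m = 2700 m

2700 m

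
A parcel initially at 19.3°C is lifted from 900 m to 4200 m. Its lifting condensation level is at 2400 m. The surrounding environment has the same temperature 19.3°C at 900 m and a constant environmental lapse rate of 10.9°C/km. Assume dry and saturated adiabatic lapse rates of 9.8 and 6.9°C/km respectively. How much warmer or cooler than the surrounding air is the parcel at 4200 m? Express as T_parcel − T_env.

Parcel:
  900 → 2400 m (dry, 9.8°C/km): ΔT = -9.8 × 1.5 = -14.7°C → T = 4.6°C
  2400 → 4200 m (saturated, 6.9°C/km): ΔT = -6.9 × 1.8 = -12.42°C → T = -7.82°C
Environment:
  900 → 4200 m (environment, 10.9°C/km): ΔT = -10.9 × 3.3 = -35.97°C → T = -16.67°C
T_parcel − T_env = -7.82 − (-16.67) = +8.85°C

+8.85°C (parcel warmer than environment)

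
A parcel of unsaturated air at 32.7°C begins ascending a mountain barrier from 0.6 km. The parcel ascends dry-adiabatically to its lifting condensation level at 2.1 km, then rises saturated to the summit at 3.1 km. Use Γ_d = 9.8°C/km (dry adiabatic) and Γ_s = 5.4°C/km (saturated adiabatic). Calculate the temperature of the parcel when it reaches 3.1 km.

Dry to 2100 m: -9.8 × 1.5 km = -14.7°C, so T = 18°C.
Saturated to 3100 m: -5.4 × 1 km = -5.4°C, so T = 12.6°C.

12.6°C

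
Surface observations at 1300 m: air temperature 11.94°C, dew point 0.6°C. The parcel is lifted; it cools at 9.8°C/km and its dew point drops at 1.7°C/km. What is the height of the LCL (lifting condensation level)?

T and T_d converge at 9.8 − 1.7 = 8.1°C per km
Height above start = (11.94 − 0.6) / 8.1 = 1.4 km
LCL altitude = 1300 m + 1400 m = 2700 m

2700 m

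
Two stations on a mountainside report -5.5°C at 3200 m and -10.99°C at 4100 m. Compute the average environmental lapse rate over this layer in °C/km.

6.1°C/km

Γ = −ΔT/Δz = (-5.5 − (-10.99)) / (4100 − 3200) m
  = 5.49°C / 0.9 km = 6.1°C/km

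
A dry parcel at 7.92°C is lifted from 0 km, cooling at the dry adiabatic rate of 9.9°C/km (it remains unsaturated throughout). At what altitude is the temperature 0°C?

0.8 km

Height above start = (7.92 − 0) / 9.9 = 0.8 km
Altitude = 0 m + 800 m = 800 m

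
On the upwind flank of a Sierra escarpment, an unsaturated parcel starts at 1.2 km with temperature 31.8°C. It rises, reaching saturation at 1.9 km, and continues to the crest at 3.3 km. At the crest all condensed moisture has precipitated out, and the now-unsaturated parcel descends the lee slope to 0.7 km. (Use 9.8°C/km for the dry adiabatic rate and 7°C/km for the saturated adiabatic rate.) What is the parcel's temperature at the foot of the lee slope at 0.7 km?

Dry to 1900 m: -9.8 × 0.7 km = -6.86°C, so T = 24.94°C.
Saturated to 3300 m: -7 × 1.4 km = -9.8°C, so T = 15.14°C.
Dry descent to 700 m: +9.8 × 2.6 km = +25.48°C, so T = 40.62°C.

40.62°C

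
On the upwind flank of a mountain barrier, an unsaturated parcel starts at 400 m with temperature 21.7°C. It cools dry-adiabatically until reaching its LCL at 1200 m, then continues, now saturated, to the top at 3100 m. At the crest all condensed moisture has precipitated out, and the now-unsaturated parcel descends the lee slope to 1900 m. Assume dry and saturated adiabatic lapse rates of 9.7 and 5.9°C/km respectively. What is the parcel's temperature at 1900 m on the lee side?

400 → 1200 m (dry, 9.7°C/km): ΔT = -9.7 × 0.8 = -7.76°C → T = 13.94°C
1200 → 3100 m (saturated, 5.9°C/km): ΔT = -5.9 × 1.9 = -11.21°C → T = 2.73°C
3100 → 1900 m (dry descent, 9.7°C/km): ΔT = +9.7 × 1.2 = +11.64°C → T = 14.37°C

14.37°C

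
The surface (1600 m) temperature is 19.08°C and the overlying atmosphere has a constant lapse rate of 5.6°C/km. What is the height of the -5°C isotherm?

Height above start = (19.08 − (-5)) / 5.6 = 4.3 km
Altitude = 1600 m + 4300 m = 5900 m

5900 m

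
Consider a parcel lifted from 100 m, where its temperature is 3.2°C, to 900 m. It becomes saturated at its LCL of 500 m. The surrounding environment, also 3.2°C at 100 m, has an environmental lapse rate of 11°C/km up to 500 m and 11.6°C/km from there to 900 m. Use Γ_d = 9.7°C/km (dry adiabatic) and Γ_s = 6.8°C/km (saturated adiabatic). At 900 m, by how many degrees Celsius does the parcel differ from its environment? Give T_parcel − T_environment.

Parcel:
  From 100 m to 500 m (dry): cools by 9.7 × 0.4 = 3.88°C, giving -0.68°C.
  From 500 m to 900 m (saturated): cools by 6.8 × 0.4 = 2.72°C, giving -3.4°C.
Environment:
  From 100 m to 500 m (environment, lower layer): cools by 11 × 0.4 = 4.4°C, giving -1.2°C.
  From 500 m to 900 m (environment, upper layer): cools by 11.6 × 0.4 = 4.64°C, giving -5.84°C.
T_parcel − T_env = -3.4 − (-5.84) = +2.44°C

+2.44°C (parcel warmer than environment)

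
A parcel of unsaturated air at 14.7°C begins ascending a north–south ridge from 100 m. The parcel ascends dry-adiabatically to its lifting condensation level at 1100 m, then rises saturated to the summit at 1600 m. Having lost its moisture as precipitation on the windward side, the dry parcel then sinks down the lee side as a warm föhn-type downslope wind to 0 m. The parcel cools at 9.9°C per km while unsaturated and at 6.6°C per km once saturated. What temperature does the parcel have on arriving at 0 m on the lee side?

17.34°C

From 100 m to 1100 m (dry): cools by 9.9 × 1 = 9.9°C, giving 4.8°C.
From 1100 m to 1600 m (saturated): cools by 6.6 × 0.5 = 3.3°C, giving 1.5°C.
From 1600 m to 0 m (dry descent): warms by 9.9 × 1.6 = 15.84°C, giving 17.34°C.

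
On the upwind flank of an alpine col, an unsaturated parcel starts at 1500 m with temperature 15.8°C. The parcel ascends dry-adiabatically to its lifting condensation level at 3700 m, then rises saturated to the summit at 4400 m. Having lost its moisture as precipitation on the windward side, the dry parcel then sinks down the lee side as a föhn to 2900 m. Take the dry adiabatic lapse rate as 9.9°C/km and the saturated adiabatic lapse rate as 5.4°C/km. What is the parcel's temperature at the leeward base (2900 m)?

5.09°C

1500–3700 m, dry: Δz = 2.2 km ⇒ ΔT = -21.78°C; T = -5.98°C
3700–4400 m, saturated: Δz = 0.7 km ⇒ ΔT = -3.78°C; T = -9.76°C
4400–2900 m, dry descent: Δz = 1.5 km ⇒ ΔT = +14.85°C; T = 5.09°C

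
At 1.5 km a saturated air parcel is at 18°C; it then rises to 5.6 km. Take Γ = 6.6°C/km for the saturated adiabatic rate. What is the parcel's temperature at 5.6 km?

1500 → 5600 m (saturated adiabatic, 6.6°C/km): ΔT = -6.6 × 4.1 = -27.06°C → T = -9.06°C

-9.06°C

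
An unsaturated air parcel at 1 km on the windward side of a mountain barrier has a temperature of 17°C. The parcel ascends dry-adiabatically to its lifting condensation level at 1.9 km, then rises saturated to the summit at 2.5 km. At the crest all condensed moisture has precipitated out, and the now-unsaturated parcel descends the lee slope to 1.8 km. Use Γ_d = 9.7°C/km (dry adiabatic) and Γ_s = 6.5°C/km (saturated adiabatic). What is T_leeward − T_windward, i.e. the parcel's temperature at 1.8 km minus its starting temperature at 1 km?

-5.84°C

1000–1900 m, dry: Δz = 0.9 km ⇒ ΔT = -8.73°C; T = 8.27°C
1900–2500 m, saturated: Δz = 0.6 km ⇒ ΔT = -3.9°C; T = 4.37°C
2500–1800 m, dry descent: Δz = 0.7 km ⇒ ΔT = +6.79°C; T = 11.16°C
Net change vs windward start: 11.16 − 17 = -5.84°C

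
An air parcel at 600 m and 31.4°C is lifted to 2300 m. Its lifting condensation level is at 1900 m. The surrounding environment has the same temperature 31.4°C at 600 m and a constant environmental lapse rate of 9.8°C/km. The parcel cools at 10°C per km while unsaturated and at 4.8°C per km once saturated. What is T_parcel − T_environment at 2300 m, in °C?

+1.74°C (parcel warmer than environment)

Parcel:
  Dry to 1900 m: -10 × 1.3 km = -13°C, so T = 18.4°C.
  Saturated to 2300 m: -4.8 × 0.4 km = -1.92°C, so T = 16.48°C.
Environment:
  Environment to 2300 m: -9.8 × 1.7 km = -16.66°C, so T = 14.74°C.
T_parcel − T_env = 16.48 − 14.74 = +1.74°C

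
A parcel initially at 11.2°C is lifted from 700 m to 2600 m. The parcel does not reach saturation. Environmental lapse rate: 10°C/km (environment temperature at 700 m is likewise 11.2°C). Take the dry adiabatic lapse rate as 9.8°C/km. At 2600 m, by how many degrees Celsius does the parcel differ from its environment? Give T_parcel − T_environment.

+0.38°C (parcel warmer than environment)

Parcel:
  700 → 2600 m (dry, 9.8°C/km): ΔT = -9.8 × 1.9 = -18.62°C → T = -7.42°C
Environment:
  700 → 2600 m (environment, 10°C/km): ΔT = -10 × 1.9 = -19°C → T = -7.8°C
T_parcel − T_env = -7.42 − (-7.8) = +0.38°C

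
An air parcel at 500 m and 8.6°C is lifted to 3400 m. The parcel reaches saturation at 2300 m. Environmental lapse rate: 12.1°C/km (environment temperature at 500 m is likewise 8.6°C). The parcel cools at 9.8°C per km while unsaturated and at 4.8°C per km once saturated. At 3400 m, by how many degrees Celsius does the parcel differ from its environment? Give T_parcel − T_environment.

Parcel:
  Dry to 2300 m: -9.8 × 1.8 km = -17.64°C, so T = -9.04°C.
  Saturated to 3400 m: -4.8 × 1.1 km = -5.28°C, so T = -14.32°C.
Environment:
  Environment to 3400 m: -12.1 × 2.9 km = -35.09°C, so T = -26.49°C.
T_parcel − T_env = -14.32 − (-26.49) = +12.17°C

+12.17°C (parcel warmer than environment)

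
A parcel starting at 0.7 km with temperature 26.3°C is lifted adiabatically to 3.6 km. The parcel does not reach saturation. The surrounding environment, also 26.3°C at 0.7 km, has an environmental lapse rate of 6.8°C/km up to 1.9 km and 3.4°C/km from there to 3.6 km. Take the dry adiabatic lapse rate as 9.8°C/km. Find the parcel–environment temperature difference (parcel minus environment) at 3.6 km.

Parcel:
  From 700 m to 3600 m (dry): cools by 9.8 × 2.9 = 28.42°C, giving -2.12°C.
Environment:
  From 700 m to 1900 m (environment, lower layer): cools by 6.8 × 1.2 = 8.16°C, giving 18.14°C.
  From 1900 m to 3600 m (environment, upper layer): cools by 3.4 × 1.7 = 5.78°C, giving 12.36°C.
T_parcel − T_env = -2.12 − 12.36 = -14.48°C

-14.48°C (parcel cooler than environment)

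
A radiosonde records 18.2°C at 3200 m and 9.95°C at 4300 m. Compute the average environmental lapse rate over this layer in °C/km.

7.5°C/km

Γ = −ΔT/Δz = (18.2 − 9.95) / (4300 − 3200) m
  = 8.25°C / 1.1 km = 7.5°C/km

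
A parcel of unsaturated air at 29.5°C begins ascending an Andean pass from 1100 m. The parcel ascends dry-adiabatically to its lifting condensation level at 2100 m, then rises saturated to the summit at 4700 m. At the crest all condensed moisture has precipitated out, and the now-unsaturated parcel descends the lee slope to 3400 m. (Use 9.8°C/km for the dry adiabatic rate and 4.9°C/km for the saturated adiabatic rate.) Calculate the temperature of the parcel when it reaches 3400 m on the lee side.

19.7°C

1100–2100 m, dry: Δz = 1 km ⇒ ΔT = -9.8°C; T = 19.7°C
2100–4700 m, saturated: Δz = 2.6 km ⇒ ΔT = -12.74°C; T = 6.96°C
4700–3400 m, dry descent: Δz = 1.3 km ⇒ ΔT = +12.74°C; T = 19.7°C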